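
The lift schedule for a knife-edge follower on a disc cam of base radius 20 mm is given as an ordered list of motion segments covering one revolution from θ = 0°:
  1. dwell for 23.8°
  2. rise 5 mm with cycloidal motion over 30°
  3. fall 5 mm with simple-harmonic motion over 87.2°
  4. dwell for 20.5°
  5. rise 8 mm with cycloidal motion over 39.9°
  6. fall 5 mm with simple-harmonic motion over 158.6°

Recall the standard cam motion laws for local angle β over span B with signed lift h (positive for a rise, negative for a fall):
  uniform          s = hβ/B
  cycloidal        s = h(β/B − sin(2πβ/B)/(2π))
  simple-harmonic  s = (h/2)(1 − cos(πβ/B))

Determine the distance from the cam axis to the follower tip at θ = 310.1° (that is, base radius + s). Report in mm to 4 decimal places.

seg 1 [0°–23.8°] dwell: s stays 0.0000
seg 2 [23.8°–53.8°] cycloidal, h=5: full span → s += 5 → s = 5.0000
seg 3 [53.8°–141°] simple-harmonic, h=-5: full span → s += -5 → s = 0.0000
seg 4 [141°–161.5°] dwell: s stays 0.0000
seg 5 [161.5°–201.4°] cycloidal, h=8: full span → s += 8 → s = 8.0000
seg 6 [201.4°–360°] simple-harmonic, h=-5: θ=310.1° here. β=108.7, B=158.6. -5/2·(1 − cos(π·0.6854)) = -3.8750 → s = 4.1250
radial distance = base radius + s = 20 + 4.1250 = 24.1250

24.1250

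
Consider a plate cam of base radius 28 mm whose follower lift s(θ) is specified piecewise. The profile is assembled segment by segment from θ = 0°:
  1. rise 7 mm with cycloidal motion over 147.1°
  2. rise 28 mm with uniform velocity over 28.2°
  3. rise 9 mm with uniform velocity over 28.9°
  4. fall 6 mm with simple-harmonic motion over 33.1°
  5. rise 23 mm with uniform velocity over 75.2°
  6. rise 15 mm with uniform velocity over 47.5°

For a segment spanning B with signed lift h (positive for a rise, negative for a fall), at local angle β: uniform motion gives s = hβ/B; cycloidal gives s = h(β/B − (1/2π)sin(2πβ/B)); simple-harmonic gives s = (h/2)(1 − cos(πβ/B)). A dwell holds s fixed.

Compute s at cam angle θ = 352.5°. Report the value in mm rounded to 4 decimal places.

seg 1 [0°–147.1°] cycloidal, h=7: full span → s += 7 → s = 7.0000
seg 2 [147.1°–175.3°] uniform, h=28: full span → s += 28 → s = 35.0000
seg 3 [175.3°–204.2°] uniform, h=9: full span → s += 9 → s = 44.0000
seg 4 [204.2°–237.3°] simple-harmonic, h=-6: full span → s += -6 → s = 38.0000
seg 5 [237.3°–312.5°] uniform, h=23: full span → s += 23 → s = 61.0000
seg 6 [312.5°–360°] uniform, h=15: θ=352.5° here. β=40, B=47.5. 15·40/47.5 = 12.6316 → s = 73.6316

73.6316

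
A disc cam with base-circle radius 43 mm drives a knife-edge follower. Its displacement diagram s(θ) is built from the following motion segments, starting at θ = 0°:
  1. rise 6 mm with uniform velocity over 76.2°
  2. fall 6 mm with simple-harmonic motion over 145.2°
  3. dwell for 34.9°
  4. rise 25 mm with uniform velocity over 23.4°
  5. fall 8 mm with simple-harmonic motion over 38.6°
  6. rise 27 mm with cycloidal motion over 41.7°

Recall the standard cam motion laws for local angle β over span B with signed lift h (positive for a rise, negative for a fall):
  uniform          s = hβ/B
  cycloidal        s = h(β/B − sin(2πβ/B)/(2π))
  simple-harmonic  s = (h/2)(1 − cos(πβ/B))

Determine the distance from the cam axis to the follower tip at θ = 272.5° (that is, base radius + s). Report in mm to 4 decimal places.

seg 1 [0°–76.2°] uniform, h=6: full span → s += 6 → s = 6.0000
seg 2 [76.2°–221.4°] simple-harmonic, h=-6: full span → s += -6 → s = 0.0000
seg 3 [221.4°–256.3°] dwell: s stays 0.0000
seg 4 [256.3°–279.7°] uniform, h=25: θ=272.5° here. β=16.2, B=23.4. 25·16.2/23.4 = 17.3077 → s = 17.3077
radial distance = base radius + s = 43 + 17.3077 = 60.3077

60.3077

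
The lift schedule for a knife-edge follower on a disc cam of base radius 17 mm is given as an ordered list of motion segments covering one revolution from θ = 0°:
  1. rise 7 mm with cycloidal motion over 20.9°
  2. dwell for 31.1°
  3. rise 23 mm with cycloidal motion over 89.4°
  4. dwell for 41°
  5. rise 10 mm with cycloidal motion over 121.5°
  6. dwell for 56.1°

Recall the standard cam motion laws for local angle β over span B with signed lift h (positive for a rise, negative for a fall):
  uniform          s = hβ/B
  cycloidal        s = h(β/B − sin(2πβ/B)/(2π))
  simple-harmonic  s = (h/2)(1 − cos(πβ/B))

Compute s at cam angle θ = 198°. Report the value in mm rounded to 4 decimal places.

seg 1 [0°–20.9°] cycloidal, h=7: full span → s += 7 → s = 7.0000
seg 2 [20.9°–52°] dwell: s stays 7.0000
seg 3 [52°–141.4°] cycloidal, h=23: full span → s += 23 → s = 30.0000
seg 4 [141.4°–182.4°] dwell: s stays 30.0000
seg 5 [182.4°–303.9°] cycloidal, h=10: θ=198° here. β=15.6, B=121.5. 10·(0.1284 − sin(2π·0.1284)/(2π)) = 0.1348 → s = 30.1348

30.1348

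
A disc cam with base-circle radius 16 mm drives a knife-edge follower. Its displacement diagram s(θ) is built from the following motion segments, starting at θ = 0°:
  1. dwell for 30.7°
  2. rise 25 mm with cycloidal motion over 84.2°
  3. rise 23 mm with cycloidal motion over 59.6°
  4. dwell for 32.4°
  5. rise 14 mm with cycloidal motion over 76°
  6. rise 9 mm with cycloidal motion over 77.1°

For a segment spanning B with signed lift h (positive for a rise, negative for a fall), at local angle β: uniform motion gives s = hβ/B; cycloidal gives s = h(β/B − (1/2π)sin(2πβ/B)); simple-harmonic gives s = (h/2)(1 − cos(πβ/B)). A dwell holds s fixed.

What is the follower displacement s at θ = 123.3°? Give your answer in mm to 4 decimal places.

seg 1 [0°–30.7°] dwell: s stays 0.0000
seg 2 [30.7°–114.9°] cycloidal, h=25: full span → s += 25 → s = 25.0000
seg 3 [114.9°–174.5°] cycloidal, h=23: θ=123.3° here. β=8.4, B=59.6. 23·(0.1409 − sin(2π·0.1409)/(2π)) = 0.4074 → s = 25.4074

25.4074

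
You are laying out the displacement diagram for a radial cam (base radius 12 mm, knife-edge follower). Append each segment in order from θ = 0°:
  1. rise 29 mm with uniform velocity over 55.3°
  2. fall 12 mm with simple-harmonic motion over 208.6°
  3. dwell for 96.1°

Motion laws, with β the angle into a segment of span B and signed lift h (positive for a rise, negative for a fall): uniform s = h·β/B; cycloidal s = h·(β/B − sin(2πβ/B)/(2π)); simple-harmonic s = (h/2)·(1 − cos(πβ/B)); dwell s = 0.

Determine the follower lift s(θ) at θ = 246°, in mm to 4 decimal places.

seg 1 [0°–55.3°] uniform, h=29: full span → s += 29 → s = 29.0000
seg 2 [55.3°–263.9°] simple-harmonic, h=-12: θ=246° here. β=190.7, B=208.6. -12/2·(1 − cos(π·0.9142)) = -11.7833 → s = 17.2167

17.2167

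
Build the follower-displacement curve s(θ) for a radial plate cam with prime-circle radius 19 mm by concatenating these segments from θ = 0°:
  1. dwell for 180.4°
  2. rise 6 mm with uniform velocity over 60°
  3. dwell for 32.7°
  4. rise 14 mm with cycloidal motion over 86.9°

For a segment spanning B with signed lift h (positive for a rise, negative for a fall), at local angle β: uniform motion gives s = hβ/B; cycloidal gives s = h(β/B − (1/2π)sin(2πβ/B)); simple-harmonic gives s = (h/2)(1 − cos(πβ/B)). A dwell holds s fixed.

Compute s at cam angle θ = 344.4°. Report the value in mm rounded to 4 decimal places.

seg 1 [0°–180.4°] dwell: s stays 0.0000
seg 2 [180.4°–240.4°] uniform, h=6: full span → s += 6 → s = 6.0000
seg 3 [240.4°–273.1°] dwell: s stays 6.0000
seg 4 [273.1°–360°] cycloidal, h=14: θ=344.4° here. β=71.3, B=86.9. 14·(0.8205 − sin(2π·0.8205)/(2π)) = 13.5000 → s = 19.5000

19.5000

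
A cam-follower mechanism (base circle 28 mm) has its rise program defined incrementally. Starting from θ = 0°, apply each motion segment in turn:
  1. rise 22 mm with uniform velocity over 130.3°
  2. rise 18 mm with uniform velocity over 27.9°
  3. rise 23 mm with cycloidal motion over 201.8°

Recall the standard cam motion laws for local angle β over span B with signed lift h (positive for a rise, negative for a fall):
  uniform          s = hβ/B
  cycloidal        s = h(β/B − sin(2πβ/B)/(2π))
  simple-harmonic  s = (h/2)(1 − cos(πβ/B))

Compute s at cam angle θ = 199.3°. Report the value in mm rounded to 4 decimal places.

seg 1 [0°–130.3°] uniform, h=22: full span → s += 22 → s = 22.0000
seg 2 [130.3°–158.2°] uniform, h=18: full span → s += 18 → s = 40.0000
seg 3 [158.2°–360°] cycloidal, h=23: θ=199.3° here. β=41.1, B=201.8. 23·(0.2037 − sin(2π·0.2037)/(2π)) = 1.1778 → s = 41.1778

41.1778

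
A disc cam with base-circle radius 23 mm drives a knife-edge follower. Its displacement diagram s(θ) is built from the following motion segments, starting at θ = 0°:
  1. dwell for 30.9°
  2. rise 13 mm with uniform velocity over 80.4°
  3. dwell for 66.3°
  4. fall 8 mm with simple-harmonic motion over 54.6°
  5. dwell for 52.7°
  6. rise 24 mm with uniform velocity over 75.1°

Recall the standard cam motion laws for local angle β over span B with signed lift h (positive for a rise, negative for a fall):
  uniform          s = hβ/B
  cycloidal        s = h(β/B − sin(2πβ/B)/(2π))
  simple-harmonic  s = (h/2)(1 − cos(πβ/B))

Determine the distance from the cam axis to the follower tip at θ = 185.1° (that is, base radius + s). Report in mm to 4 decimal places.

seg 1 [0°–30.9°] dwell: s stays 0.0000
seg 2 [30.9°–111.3°] uniform, h=13: full span → s += 13 → s = 13.0000
seg 3 [111.3°–177.6°] dwell: s stays 13.0000
seg 4 [177.6°–232.2°] simple-harmonic, h=-8: θ=185.1° here. β=7.5, B=54.6. -8/2·(1 − cos(π·0.1374)) = -0.3667 → s = 12.6333
radial distance = base radius + s = 23 + 12.6333 = 35.6333

35.6333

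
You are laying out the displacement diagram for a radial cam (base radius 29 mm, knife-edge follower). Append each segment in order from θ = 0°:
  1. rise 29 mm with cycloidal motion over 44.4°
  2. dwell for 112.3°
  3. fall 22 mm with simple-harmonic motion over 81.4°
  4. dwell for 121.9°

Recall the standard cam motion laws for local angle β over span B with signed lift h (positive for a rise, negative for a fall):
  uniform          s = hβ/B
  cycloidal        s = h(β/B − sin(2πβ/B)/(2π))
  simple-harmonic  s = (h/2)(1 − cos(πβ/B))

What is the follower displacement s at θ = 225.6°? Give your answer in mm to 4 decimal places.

seg 1 [0°–44.4°] cycloidal, h=29: full span → s += 29 → s = 29.0000
seg 2 [44.4°–156.7°] dwell: s stays 29.0000
seg 3 [156.7°–238.1°] simple-harmonic, h=-22: θ=225.6° here. β=68.9, B=81.4. -22/2·(1 − cos(π·0.8464)) = -20.7446 → s = 8.2554

8.2554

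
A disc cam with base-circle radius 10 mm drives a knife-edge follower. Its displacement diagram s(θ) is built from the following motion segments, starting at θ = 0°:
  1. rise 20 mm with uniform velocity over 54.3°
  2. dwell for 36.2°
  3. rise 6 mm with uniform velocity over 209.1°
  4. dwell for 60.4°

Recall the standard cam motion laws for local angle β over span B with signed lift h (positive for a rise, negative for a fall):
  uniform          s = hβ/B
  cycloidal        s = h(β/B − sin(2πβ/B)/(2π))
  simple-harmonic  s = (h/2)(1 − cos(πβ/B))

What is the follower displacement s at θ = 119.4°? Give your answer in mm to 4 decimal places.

seg 1 [0°–54.3°] uniform, h=20: full span → s += 20 → s = 20.0000
seg 2 [54.3°–90.5°] dwell: s stays 20.0000
seg 3 [90.5°–299.6°] uniform, h=6: θ=119.4° here. β=28.9, B=209.1. 6·28.9/209.1 = 0.8293 → s = 20.8293

20.8293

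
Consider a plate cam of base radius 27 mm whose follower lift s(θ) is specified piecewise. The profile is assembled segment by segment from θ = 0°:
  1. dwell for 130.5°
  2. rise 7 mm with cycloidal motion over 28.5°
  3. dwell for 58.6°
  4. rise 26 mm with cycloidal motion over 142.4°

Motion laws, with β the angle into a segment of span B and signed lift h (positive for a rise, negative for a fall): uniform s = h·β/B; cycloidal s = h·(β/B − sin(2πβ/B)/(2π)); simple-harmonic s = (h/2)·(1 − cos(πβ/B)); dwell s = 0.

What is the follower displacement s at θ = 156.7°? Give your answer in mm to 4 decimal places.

seg 1 [0°–130.5°] dwell: s stays 0.0000
seg 2 [130.5°–159°] cycloidal, h=7: θ=156.7° here. β=26.2, B=28.5. 7·(0.9193 − sin(2π·0.9193)/(2π)) = 6.9761 → s = 6.9761

6.9761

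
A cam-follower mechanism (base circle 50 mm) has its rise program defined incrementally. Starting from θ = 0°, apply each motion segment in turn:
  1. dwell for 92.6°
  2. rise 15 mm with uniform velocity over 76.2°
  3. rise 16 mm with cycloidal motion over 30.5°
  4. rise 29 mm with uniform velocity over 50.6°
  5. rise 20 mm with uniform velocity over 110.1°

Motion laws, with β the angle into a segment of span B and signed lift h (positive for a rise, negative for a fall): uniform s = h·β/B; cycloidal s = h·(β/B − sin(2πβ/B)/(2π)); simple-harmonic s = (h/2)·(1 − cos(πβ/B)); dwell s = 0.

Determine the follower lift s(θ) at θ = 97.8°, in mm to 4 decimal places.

seg 1 [0°–92.6°] dwell: s stays 0.0000
seg 2 [92.6°–168.8°] uniform, h=15: θ=97.8° here. β=5.2, B=76.2. 15·5.2/76.2 = 1.0236 → s = 1.0236

1.0236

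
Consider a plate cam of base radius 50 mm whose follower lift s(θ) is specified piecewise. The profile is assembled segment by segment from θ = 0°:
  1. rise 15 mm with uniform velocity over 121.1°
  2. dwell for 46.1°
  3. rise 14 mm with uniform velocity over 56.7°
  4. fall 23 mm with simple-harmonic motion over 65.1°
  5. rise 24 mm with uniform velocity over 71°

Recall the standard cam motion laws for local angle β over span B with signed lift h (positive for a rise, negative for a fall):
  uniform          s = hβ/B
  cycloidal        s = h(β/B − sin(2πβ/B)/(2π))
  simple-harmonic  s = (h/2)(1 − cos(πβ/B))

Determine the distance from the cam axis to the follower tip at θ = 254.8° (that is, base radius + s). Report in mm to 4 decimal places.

seg 1 [0°–121.1°] uniform, h=15: full span → s += 15 → s = 15.0000
seg 2 [121.1°–167.2°] dwell: s stays 15.0000
seg 3 [167.2°–223.9°] uniform, h=14: full span → s += 14 → s = 29.0000
seg 4 [223.9°–289°] simple-harmonic, h=-23: θ=254.8° here. β=30.9, B=65.1. -23/2·(1 − cos(π·0.4747)) = -10.5853 → s = 18.4147
radial distance = base radius + s = 50 + 18.4147 = 68.4147

68.4147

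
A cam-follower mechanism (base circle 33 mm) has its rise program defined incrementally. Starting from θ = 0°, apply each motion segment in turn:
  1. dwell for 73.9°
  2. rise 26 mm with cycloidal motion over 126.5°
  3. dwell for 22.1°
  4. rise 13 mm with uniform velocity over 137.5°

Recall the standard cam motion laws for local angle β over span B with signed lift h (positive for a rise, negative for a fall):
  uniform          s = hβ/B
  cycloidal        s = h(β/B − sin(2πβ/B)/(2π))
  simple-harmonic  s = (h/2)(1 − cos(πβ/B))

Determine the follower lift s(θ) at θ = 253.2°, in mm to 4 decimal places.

seg 1 [0°–73.9°] dwell: s stays 0.0000
seg 2 [73.9°–200.4°] cycloidal, h=26: full span → s += 26 → s = 26.0000
seg 3 [200.4°–222.5°] dwell: s stays 26.0000
seg 4 [222.5°–360°] uniform, h=13: θ=253.2° here. β=30.7, B=137.5. 13·30.7/137.5 = 2.9025 → s = 28.9025

28.9025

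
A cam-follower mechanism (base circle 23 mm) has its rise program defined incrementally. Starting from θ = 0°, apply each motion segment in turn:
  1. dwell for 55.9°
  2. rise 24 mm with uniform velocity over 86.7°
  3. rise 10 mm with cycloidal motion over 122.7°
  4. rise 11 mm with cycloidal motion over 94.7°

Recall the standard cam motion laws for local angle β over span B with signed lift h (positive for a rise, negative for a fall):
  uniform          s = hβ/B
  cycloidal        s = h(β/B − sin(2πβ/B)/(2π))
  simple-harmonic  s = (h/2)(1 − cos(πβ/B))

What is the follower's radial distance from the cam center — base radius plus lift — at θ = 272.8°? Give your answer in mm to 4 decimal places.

seg 1 [0°–55.9°] dwell: s stays 0.0000
seg 2 [55.9°–142.6°] uniform, h=24: full span → s += 24 → s = 24.0000
seg 3 [142.6°–265.3°] cycloidal, h=10: full span → s += 10 → s = 34.0000
seg 4 [265.3°–360°] cycloidal, h=11: θ=272.8° here. β=7.5, B=94.7. 11·(0.0792 − sin(2π·0.0792)/(2π)) = 0.0355 → s = 34.0355
radial distance = base radius + s = 23 + 34.0355 = 57.0355

57.0355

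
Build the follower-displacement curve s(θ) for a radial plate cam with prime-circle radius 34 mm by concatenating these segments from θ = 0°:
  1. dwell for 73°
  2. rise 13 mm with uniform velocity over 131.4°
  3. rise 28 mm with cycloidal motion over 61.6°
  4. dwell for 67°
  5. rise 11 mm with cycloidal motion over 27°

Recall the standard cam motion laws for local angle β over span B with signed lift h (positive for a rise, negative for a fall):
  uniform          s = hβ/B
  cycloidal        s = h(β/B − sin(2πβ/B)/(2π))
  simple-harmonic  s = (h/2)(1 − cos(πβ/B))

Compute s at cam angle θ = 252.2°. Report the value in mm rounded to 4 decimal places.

seg 1 [0°–73°] dwell: s stays 0.0000
seg 2 [73°–204.4°] uniform, h=13: full span → s += 13 → s = 13.0000
seg 3 [204.4°–266°] cycloidal, h=28: θ=252.2° here. β=47.8, B=61.6. 28·(0.7760 − sin(2π·0.7760)/(2π)) = 26.1244 → s = 39.1244

39.1244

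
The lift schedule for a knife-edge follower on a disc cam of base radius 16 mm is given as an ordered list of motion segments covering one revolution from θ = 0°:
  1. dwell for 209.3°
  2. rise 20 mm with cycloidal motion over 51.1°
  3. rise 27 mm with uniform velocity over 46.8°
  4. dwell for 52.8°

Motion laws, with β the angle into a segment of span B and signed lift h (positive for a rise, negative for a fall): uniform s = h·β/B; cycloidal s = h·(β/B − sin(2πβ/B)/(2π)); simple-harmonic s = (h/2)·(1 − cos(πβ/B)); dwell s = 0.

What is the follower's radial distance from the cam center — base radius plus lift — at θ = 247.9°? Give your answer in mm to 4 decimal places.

seg 1 [0°–209.3°] dwell: s stays 0.0000
seg 2 [209.3°–260.4°] cycloidal, h=20: θ=247.9° here. β=38.6, B=51.1. 20·(0.7554 − sin(2π·0.7554)/(2π)) = 18.2889 → s = 18.2889
radial distance = base radius + s = 16 + 18.2889 = 34.2889

34.2889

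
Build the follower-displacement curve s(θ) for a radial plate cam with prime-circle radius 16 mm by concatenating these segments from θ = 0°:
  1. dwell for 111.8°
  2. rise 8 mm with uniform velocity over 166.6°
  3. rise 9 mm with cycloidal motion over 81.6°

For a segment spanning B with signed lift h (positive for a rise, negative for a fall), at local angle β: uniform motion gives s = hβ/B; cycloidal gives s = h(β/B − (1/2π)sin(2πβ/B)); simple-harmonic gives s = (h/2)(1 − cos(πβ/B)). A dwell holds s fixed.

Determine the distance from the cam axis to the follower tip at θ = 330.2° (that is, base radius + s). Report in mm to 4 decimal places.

seg 1 [0°–111.8°] dwell: s stays 0.0000
seg 2 [111.8°–278.4°] uniform, h=8: full span → s += 8 → s = 8.0000
seg 3 [278.4°–360°] cycloidal, h=9: θ=330.2° here. β=51.8, B=81.6. 9·(0.6348 − sin(2π·0.6348)/(2π)) = 6.7865 → s = 14.7865
radial distance = base radius + s = 16 + 14.7865 = 30.7865

30.7865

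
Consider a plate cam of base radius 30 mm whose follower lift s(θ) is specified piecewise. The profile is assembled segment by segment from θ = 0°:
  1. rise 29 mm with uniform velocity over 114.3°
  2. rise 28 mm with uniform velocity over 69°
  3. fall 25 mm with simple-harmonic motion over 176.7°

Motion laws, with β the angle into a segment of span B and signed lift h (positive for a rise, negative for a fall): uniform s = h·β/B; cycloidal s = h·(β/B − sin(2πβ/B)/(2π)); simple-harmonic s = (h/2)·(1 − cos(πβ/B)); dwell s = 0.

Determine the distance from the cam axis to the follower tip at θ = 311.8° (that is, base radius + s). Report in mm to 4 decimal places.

seg 1 [0°–114.3°] uniform, h=29: full span → s += 29 → s = 29.0000
seg 2 [114.3°–183.3°] uniform, h=28: full span → s += 28 → s = 57.0000
seg 3 [183.3°–360°] simple-harmonic, h=-25: θ=311.8° here. β=128.5, B=176.7. -25/2·(1 − cos(π·0.7272)) = -20.6842 → s = 36.3158
radial distance = base radius + s = 30 + 36.3158 = 66.3158

66.3158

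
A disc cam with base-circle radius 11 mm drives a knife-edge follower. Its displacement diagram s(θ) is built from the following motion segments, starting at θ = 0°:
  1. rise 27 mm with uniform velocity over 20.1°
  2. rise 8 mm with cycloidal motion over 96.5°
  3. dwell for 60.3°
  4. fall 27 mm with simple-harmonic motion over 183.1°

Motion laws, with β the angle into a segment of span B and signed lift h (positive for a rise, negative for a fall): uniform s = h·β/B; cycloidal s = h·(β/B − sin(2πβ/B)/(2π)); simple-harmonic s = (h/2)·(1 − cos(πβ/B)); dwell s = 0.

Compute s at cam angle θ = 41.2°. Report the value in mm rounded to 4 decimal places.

seg 1 [0°–20.1°] uniform, h=27: full span → s += 27 → s = 27.0000
seg 2 [20.1°–116.6°] cycloidal, h=8: θ=41.2° here. β=21.1, B=96.5. 8·(0.2187 − sin(2π·0.2187)/(2π)) = 0.5006 → s = 27.5006

27.5006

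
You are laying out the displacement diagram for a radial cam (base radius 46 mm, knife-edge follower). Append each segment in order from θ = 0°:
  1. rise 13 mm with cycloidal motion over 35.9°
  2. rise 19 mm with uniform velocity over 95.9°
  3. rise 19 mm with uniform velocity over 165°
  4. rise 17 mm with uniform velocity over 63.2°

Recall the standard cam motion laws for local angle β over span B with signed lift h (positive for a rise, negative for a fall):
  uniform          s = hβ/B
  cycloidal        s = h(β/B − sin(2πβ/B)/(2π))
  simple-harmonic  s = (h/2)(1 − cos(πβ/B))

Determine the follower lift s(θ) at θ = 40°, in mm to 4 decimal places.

seg 1 [0°–35.9°] cycloidal, h=13: full span → s += 13 → s = 13.0000
seg 2 [35.9°–131.8°] uniform, h=19: θ=40° here. β=4.1, B=95.9. 19·4.1/95.9 = 0.8123 → s = 13.8123

13.8123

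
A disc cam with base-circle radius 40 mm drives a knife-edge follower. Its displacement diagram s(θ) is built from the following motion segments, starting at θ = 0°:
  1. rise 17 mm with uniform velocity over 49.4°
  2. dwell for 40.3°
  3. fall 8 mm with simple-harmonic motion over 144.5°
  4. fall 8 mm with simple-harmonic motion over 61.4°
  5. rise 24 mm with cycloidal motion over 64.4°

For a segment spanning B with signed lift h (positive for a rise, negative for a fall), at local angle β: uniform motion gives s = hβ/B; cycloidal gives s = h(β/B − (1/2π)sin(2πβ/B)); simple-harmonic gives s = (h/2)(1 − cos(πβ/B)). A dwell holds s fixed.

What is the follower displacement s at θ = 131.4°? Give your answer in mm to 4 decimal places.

seg 1 [0°–49.4°] uniform, h=17: full span → s += 17 → s = 17.0000
seg 2 [49.4°–89.7°] dwell: s stays 17.0000
seg 3 [89.7°–234.2°] simple-harmonic, h=-8: θ=131.4° here. β=41.7, B=144.5. -8/2·(1 − cos(π·0.2886)) = -1.5343 → s = 15.4657

15.4657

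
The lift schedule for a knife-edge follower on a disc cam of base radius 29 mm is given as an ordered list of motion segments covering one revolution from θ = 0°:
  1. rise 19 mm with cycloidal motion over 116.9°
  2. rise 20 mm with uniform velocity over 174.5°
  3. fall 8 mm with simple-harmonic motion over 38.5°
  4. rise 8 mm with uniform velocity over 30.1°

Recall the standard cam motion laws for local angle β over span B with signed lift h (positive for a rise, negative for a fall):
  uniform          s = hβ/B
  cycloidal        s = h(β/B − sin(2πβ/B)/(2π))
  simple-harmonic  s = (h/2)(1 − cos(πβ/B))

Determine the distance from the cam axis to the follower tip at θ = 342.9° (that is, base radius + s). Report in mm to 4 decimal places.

seg 1 [0°–116.9°] cycloidal, h=19: full span → s += 19 → s = 19.0000
seg 2 [116.9°–291.4°] uniform, h=20: full span → s += 20 → s = 39.0000
seg 3 [291.4°–329.9°] simple-harmonic, h=-8: full span → s += -8 → s = 31.0000
seg 4 [329.9°–360°] uniform, h=8: θ=342.9° here. β=13, B=30.1. 8·13/30.1 = 3.4551 → s = 34.4551
radial distance = base radius + s = 29 + 34.4551 = 63.4551

63.4551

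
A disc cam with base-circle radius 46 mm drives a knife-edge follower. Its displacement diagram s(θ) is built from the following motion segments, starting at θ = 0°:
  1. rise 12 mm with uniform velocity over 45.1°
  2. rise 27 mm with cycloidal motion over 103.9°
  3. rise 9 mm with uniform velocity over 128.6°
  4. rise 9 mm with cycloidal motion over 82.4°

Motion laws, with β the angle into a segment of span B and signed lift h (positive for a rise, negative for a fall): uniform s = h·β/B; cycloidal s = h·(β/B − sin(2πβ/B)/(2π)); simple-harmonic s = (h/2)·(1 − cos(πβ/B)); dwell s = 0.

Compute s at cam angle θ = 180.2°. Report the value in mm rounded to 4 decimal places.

seg 1 [0°–45.1°] uniform, h=12: full span → s += 12 → s = 12.0000
seg 2 [45.1°–149°] cycloidal, h=27: full span → s += 27 → s = 39.0000
seg 3 [149°–277.6°] uniform, h=9: θ=180.2° here. β=31.2, B=128.6. 9·31.2/128.6 = 2.1835 → s = 41.1835

41.1835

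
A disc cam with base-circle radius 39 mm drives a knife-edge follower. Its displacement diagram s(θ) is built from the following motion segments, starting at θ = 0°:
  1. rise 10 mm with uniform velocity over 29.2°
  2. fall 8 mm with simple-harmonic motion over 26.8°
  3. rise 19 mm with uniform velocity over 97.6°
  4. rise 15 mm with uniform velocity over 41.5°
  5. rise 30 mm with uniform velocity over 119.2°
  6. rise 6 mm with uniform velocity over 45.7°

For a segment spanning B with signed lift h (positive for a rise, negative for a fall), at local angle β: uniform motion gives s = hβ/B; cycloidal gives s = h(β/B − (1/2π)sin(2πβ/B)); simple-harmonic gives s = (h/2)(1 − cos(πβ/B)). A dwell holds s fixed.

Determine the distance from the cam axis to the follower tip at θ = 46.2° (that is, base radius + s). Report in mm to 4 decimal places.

seg 1 [0°–29.2°] uniform, h=10: full span → s += 10 → s = 10.0000
seg 2 [29.2°–56°] simple-harmonic, h=-8: θ=46.2° here. β=17, B=26.8. -8/2·(1 − cos(π·0.6343)) = -5.6384 → s = 4.3616
radial distance = base radius + s = 39 + 4.3616 = 43.3616

43.3616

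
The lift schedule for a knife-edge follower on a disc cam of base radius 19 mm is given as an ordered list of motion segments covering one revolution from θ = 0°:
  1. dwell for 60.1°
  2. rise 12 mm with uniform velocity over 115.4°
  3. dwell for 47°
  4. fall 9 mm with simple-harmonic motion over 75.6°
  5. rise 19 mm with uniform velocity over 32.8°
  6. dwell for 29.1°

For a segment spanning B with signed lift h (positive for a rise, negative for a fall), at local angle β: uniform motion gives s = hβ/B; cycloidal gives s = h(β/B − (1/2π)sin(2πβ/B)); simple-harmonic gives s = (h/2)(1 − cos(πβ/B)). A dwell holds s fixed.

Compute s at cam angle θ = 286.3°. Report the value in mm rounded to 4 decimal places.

seg 1 [0°–60.1°] dwell: s stays 0.0000
seg 2 [60.1°–175.5°] uniform, h=12: full span → s += 12 → s = 12.0000
seg 3 [175.5°–222.5°] dwell: s stays 12.0000
seg 4 [222.5°–298.1°] simple-harmonic, h=-9: θ=286.3° here. β=63.8, B=75.6. -9/2·(1 − cos(π·0.8439)) = -8.4697 → s = 3.5303

3.5303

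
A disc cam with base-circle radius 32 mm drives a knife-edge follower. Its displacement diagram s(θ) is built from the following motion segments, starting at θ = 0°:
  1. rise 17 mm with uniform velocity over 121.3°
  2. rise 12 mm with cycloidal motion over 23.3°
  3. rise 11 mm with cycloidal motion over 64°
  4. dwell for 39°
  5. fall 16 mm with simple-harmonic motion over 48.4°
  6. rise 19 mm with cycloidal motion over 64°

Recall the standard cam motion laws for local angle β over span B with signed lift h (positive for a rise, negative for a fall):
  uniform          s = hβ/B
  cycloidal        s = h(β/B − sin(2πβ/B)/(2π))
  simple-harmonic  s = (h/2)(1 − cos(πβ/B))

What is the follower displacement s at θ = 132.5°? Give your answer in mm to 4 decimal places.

seg 1 [0°–121.3°] uniform, h=17: full span → s += 17 → s = 17.0000
seg 2 [121.3°–144.6°] cycloidal, h=12: θ=132.5° here. β=11.2, B=23.3. 12·(0.4807 − sin(2π·0.4807)/(2π)) = 5.5370 → s = 22.5370

22.5370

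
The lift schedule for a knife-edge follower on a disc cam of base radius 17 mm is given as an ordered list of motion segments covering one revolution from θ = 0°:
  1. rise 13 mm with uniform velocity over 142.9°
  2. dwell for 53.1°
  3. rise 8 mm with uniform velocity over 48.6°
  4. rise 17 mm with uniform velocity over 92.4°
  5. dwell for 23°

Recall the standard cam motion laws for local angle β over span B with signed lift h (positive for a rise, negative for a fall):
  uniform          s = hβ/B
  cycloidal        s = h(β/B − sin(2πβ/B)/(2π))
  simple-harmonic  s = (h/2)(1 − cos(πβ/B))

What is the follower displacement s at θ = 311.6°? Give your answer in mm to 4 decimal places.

seg 1 [0°–142.9°] uniform, h=13: full span → s += 13 → s = 13.0000
seg 2 [142.9°–196°] dwell: s stays 13.0000
seg 3 [196°–244.6°] uniform, h=8: full span → s += 8 → s = 21.0000
seg 4 [244.6°–337°] uniform, h=17: θ=311.6° here. β=67, B=92.4. 17·67/92.4 = 12.3268 → s = 33.3268

33.3268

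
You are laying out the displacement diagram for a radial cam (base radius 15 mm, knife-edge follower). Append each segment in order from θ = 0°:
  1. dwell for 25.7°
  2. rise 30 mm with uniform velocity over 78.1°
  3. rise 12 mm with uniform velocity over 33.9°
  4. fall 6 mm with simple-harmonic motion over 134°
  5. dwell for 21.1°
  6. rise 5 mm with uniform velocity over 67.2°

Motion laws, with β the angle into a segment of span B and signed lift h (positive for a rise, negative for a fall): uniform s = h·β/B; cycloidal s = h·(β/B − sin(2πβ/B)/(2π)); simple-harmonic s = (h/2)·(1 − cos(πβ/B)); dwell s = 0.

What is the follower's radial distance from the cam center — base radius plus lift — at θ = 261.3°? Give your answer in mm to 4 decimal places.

seg 1 [0°–25.7°] dwell: s stays 0.0000
seg 2 [25.7°–103.8°] uniform, h=30: full span → s += 30 → s = 30.0000
seg 3 [103.8°–137.7°] uniform, h=12: full span → s += 12 → s = 42.0000
seg 4 [137.7°–271.7°] simple-harmonic, h=-6: θ=261.3° here. β=123.6, B=134. -6/2·(1 − cos(π·0.9224)) = -5.9113 → s = 36.0887
radial distance = base radius + s = 15 + 36.0887 = 51.0887

51.0887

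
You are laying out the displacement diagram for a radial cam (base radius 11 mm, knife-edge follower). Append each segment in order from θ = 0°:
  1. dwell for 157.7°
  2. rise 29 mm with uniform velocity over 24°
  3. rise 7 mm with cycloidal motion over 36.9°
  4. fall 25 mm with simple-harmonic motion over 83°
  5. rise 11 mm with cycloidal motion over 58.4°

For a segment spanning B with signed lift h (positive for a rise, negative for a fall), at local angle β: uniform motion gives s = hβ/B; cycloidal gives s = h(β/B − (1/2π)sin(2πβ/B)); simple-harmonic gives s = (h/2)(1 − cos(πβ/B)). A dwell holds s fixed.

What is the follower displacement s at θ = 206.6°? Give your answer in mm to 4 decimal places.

seg 1 [0°–157.7°] dwell: s stays 0.0000
seg 2 [157.7°–181.7°] uniform, h=29: full span → s += 29 → s = 29.0000
seg 3 [181.7°–218.6°] cycloidal, h=7: θ=206.6° here. β=24.9, B=36.9. 7·(0.6748 − sin(2π·0.6748)/(2π)) = 5.7156 → s = 34.7156

34.7156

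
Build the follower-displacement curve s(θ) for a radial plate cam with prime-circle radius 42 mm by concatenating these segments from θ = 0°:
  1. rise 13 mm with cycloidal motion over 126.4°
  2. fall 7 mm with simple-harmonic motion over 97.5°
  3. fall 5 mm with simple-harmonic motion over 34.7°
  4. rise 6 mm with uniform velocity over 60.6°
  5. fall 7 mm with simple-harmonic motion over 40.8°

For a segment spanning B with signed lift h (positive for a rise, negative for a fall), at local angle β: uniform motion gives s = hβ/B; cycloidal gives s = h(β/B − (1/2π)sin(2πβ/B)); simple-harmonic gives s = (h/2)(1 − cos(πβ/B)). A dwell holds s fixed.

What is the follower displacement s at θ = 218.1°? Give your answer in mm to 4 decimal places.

seg 1 [0°–126.4°] cycloidal, h=13: full span → s += 13 → s = 13.0000
seg 2 [126.4°–223.9°] simple-harmonic, h=-7: θ=218.1° here. β=91.7, B=97.5. -7/2·(1 − cos(π·0.9405)) = -6.9391 → s = 6.0609

6.0609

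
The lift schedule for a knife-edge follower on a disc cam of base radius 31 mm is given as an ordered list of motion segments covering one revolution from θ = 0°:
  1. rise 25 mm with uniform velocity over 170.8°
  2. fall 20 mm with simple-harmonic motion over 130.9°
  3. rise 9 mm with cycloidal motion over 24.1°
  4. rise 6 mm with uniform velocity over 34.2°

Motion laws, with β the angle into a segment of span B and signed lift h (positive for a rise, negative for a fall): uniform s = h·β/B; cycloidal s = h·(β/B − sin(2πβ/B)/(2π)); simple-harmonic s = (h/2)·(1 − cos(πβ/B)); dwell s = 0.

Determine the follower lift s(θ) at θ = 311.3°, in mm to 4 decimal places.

seg 1 [0°–170.8°] uniform, h=25: full span → s += 25 → s = 25.0000
seg 2 [170.8°–301.7°] simple-harmonic, h=-20: full span → s += -20 → s = 5.0000
seg 3 [301.7°–325.8°] cycloidal, h=9: θ=311.3° here. β=9.6, B=24.1. 9·(0.3983 − sin(2π·0.3983)/(2π)) = 2.7311 → s = 7.7311

7.7311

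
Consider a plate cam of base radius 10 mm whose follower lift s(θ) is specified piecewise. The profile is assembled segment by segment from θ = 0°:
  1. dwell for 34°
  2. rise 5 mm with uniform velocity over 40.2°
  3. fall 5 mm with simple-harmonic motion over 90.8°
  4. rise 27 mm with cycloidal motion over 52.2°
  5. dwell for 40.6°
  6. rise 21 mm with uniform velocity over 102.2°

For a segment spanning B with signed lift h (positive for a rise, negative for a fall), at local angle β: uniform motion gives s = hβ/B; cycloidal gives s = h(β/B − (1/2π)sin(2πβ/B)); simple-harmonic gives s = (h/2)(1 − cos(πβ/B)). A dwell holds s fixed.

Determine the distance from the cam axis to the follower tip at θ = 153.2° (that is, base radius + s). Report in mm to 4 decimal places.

seg 1 [0°–34°] dwell: s stays 0.0000
seg 2 [34°–74.2°] uniform, h=5: full span → s += 5 → s = 5.0000
seg 3 [74.2°–165°] simple-harmonic, h=-5: θ=153.2° here. β=79, B=90.8. -5/2·(1 − cos(π·0.8700)) = -4.7945 → s = 0.2055
radial distance = base radius + s = 10 + 0.2055 = 10.2055

10.2055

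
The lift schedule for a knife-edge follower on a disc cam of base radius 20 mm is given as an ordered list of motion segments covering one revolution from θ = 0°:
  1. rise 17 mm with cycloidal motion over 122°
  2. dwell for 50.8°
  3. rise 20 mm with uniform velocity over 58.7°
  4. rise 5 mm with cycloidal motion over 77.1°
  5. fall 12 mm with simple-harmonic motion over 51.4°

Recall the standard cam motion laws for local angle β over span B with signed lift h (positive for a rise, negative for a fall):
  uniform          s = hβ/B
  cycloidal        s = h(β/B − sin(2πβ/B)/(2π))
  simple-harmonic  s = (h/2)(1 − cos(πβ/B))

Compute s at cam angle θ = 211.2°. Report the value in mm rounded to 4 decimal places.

seg 1 [0°–122°] cycloidal, h=17: full span → s += 17 → s = 17.0000
seg 2 [122°–172.8°] dwell: s stays 17.0000
seg 3 [172.8°–231.5°] uniform, h=20: θ=211.2° here. β=38.4, B=58.7. 20·38.4/58.7 = 13.0835 → s = 30.0835

30.0835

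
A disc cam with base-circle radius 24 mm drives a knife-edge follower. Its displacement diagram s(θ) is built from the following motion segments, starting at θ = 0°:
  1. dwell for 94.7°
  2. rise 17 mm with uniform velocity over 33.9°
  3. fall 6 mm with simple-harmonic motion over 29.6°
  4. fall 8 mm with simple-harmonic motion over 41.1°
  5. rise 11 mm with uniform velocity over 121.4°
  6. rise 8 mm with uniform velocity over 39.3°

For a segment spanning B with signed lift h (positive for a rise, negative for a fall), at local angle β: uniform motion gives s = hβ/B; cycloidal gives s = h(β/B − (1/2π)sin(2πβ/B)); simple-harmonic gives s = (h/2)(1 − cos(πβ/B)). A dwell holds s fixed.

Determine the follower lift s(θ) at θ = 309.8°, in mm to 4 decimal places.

seg 1 [0°–94.7°] dwell: s stays 0.0000
seg 2 [94.7°–128.6°] uniform, h=17: full span → s += 17 → s = 17.0000
seg 3 [128.6°–158.2°] simple-harmonic, h=-6: full span → s += -6 → s = 11.0000
seg 4 [158.2°–199.3°] simple-harmonic, h=-8: full span → s += -8 → s = 3.0000
seg 5 [199.3°–320.7°] uniform, h=11: θ=309.8° here. β=110.5, B=121.4. 11·110.5/121.4 = 10.0124 → s = 13.0124

13.0124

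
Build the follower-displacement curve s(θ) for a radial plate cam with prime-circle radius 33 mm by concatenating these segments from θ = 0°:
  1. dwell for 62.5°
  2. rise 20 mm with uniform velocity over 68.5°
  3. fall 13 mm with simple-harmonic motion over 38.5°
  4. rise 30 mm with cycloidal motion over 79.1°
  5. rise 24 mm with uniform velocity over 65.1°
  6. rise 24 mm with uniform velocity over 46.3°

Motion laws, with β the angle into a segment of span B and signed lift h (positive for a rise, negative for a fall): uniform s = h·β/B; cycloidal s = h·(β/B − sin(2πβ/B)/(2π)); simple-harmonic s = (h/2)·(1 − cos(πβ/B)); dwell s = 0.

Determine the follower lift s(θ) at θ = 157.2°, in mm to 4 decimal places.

seg 1 [0°–62.5°] dwell: s stays 0.0000
seg 2 [62.5°–131°] uniform, h=20: full span → s += 20 → s = 20.0000
seg 3 [131°–169.5°] simple-harmonic, h=-13: θ=157.2° here. β=26.2, B=38.5. -13/2·(1 − cos(π·0.6805)) = -9.9918 → s = 10.0082

10.0082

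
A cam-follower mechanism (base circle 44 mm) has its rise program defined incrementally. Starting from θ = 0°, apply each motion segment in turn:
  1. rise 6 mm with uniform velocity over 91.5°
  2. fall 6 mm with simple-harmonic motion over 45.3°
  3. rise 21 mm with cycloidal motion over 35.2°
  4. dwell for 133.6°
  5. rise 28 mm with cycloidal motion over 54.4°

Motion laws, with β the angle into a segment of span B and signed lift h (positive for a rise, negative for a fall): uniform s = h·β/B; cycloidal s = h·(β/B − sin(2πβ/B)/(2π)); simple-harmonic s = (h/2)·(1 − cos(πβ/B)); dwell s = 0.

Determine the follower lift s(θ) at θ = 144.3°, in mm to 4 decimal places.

seg 1 [0°–91.5°] uniform, h=6: full span → s += 6 → s = 6.0000
seg 2 [91.5°–136.8°] simple-harmonic, h=-6: full span → s += -6 → s = 0.0000
seg 3 [136.8°–172°] cycloidal, h=21: θ=144.3° here. β=7.5, B=35.2. 21·(0.2131 − sin(2π·0.2131)/(2π)) = 1.2218 → s = 1.2218

1.2218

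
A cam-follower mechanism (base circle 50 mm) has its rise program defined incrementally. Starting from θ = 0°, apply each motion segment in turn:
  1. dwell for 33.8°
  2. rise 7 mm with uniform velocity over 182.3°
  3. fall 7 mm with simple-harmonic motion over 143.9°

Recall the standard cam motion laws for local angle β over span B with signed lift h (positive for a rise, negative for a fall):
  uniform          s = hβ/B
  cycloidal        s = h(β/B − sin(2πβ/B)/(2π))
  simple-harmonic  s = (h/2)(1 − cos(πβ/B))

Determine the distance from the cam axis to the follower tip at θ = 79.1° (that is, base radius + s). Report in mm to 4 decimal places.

seg 1 [0°–33.8°] dwell: s stays 0.0000
seg 2 [33.8°–216.1°] uniform, h=7: θ=79.1° here. β=45.3, B=182.3. 7·45.3/182.3 = 1.7394 → s = 1.7394
radial distance = base radius + s = 50 + 1.7394 = 51.7394

51.7394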